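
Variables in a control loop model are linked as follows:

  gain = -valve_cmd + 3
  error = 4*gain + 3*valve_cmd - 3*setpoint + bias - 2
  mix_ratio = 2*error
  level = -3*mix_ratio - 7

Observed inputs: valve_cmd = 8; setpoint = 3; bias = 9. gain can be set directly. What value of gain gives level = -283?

Intervening on gain fixes its value directly, overriding its dependence on valve_cmd.
Substituting into the error equation gives error = 4*gain + 22.
So mix_ratio = 8*gain + 44.
level becomes -24*gain - 139.
Solve -24*gain - 139 = -283: gain = (-283 + 139) / -24 = 6.

gain = 6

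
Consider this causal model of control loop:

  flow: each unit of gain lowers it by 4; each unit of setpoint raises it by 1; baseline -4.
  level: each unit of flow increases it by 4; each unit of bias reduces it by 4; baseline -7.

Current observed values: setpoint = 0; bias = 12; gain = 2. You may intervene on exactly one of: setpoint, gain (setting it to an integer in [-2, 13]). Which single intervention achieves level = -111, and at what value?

Intervening on setpoint: with other inputs at their observed values, level = 4*setpoint - 103. Solving for -111 gives setpoint = -2, within [-2, 13].
Intervening on gain: level = -16*gain - 71. Reaching -111 requires gain = 5/2, not an integer.

set setpoint = -2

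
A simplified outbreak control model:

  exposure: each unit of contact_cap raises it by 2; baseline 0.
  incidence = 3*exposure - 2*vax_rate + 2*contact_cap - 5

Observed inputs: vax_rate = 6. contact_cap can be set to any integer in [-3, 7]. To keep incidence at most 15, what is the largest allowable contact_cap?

contact_cap = 4

Substituting into the incidence equation gives incidence = 8*contact_cap - 17.
Require 8*contact_cap - 17 ≤ 15, so contact_cap ≤ 4.
The largest integer in [-3, 7] satisfying this is 4.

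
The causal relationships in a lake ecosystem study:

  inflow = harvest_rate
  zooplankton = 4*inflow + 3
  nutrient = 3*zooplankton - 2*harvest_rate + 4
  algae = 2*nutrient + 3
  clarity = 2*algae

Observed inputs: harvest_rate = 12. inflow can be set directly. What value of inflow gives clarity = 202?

inflow = 5

Intervening on inflow fixes its value directly, overriding its dependence on harvest_rate.
Substituting into the nutrient equation gives nutrient = 12*inflow - 11.
So algae = 24*inflow - 19.
Substituting into the clarity equation gives clarity = 48*inflow - 38.
Solve 48*inflow - 38 = 202: inflow = (202 + 38) / 48 = 5.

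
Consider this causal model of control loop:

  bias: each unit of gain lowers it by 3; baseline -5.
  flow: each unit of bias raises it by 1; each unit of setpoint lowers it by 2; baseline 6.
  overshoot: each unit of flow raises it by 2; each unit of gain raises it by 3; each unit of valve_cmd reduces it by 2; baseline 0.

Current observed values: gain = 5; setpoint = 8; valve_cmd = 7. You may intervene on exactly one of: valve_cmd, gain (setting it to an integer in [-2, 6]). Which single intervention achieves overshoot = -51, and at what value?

Intervening on valve_cmd: with other inputs at their observed values, overshoot = -2*valve_cmd - 45. Solving for -51 gives valve_cmd = 3, within [-2, 6].
Intervening on gain: overshoot = -3*gain - 44. Reaching -51 requires gain = 7/3, not an integer.

set valve_cmd = 3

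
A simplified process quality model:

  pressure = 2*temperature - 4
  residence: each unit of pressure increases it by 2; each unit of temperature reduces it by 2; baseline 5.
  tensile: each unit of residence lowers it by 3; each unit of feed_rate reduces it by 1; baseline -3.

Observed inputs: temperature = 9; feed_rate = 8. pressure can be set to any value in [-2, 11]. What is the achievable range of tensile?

Intervening on pressure fixes its value directly, overriding its dependence on temperature.
Substituting into the residence equation gives residence = 2*pressure - 13.
Substituting into the tensile equation gives tensile = -6*pressure + 28.
Linear in pressure, so extremes are at the endpoints: pressure = -2 gives tensile = 40; pressure = 11 gives tensile = -38.

-38 to 40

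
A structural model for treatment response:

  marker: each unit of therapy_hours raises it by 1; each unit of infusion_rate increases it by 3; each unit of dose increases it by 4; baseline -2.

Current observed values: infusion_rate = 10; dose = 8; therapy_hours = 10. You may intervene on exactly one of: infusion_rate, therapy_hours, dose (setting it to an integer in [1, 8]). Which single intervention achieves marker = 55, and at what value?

set infusion_rate = 5

Intervening on infusion_rate: with other inputs at their observed values, marker = 3*infusion_rate + 40. Solving for 55 gives infusion_rate = 5, within [1, 8].
Intervening on therapy_hours: marker = therapy_hours + 60. Reaching 55 requires therapy_hours = -5, outside [1, 8].
Intervening on dose: marker = 4*dose + 38. Reaching 55 requires dose = 17/4, not an integer.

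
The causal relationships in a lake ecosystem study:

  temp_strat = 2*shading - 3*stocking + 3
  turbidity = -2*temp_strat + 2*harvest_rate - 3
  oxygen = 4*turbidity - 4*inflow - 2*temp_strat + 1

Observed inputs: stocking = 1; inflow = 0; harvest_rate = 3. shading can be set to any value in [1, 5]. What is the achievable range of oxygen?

Substituting into the temp_strat equation gives temp_strat = 2*shading.
Substituting into the turbidity equation gives turbidity = -4*shading + 3.
Substituting into the oxygen equation gives oxygen = -20*shading + 13.
Linear in shading, so extremes are at the endpoints: shading = 1 gives oxygen = -7; shading = 5 gives oxygen = -87.

-87 to -7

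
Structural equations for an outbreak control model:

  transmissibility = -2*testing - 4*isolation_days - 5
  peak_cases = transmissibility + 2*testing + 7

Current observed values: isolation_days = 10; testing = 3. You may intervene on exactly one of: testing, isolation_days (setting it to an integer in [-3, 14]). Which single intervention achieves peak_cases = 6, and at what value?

Intervening on testing: the paths from testing to peak_cases cancel (net effect zero), leaving peak_cases = -38; 6 is unreachable this way.
Intervening on isolation_days: with other inputs at their observed values, peak_cases = -4*isolation_days + 2. Solving for 6 gives isolation_days = -1, within [-3, 14].

set isolation_days = -1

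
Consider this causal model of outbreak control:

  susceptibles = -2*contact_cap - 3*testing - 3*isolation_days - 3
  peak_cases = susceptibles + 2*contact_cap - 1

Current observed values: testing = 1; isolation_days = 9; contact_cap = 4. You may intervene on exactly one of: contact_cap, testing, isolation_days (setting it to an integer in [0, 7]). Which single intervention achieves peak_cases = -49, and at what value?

Intervening on contact_cap: the paths from contact_cap to peak_cases cancel (net effect zero), leaving peak_cases = -34; -49 is unreachable this way.
Intervening on testing: with other inputs at their observed values, peak_cases = -3*testing - 31. Solving for -49 gives testing = 6, within [0, 7].
Intervening on isolation_days: peak_cases = -3*isolation_days - 7. Reaching -49 requires isolation_days = 14, outside [0, 7].

set testing = 6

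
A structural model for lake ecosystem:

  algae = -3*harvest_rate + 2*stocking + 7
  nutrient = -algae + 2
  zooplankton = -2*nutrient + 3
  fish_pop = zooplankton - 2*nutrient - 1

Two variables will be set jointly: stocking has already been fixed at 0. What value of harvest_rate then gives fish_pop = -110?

With stocking held at 0:
Substituting into the algae equation gives algae = -3*harvest_rate + 7.
Substituting into the nutrient equation gives nutrient = 3*harvest_rate - 5.
zooplankton becomes -6*harvest_rate + 13.
fish_pop becomes -12*harvest_rate + 22.
Solve -12*harvest_rate + 22 = -110: harvest_rate = (-110 - 22) / -12 = 11.

harvest_rate = 11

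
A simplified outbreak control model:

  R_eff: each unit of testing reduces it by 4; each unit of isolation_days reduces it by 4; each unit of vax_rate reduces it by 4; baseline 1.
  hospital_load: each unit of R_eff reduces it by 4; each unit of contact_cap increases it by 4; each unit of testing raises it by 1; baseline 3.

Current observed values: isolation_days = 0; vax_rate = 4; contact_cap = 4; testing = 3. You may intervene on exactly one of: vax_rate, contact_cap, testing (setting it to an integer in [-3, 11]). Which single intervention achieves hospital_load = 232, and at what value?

Intervening on vax_rate: hospital_load = 16*vax_rate + 66. Reaching 232 requires vax_rate = 83/8, not an integer.
Intervening on contact_cap: hospital_load = 4*contact_cap + 114. Reaching 232 requires contact_cap = 59/2, not an integer.
Intervening on testing: with other inputs at their observed values, hospital_load = 17*testing + 79. Solving for 232 gives testing = 9, within [-3, 11].

set testing = 9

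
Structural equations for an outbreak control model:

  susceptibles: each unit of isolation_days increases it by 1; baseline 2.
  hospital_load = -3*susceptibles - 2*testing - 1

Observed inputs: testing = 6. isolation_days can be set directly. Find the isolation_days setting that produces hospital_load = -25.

isolation_days = 2

Substituting into the hospital_load equation gives hospital_load = -3*isolation_days - 19.
Solve -3*isolation_days - 19 = -25: isolation_days = (-25 + 19) / -3 = 2.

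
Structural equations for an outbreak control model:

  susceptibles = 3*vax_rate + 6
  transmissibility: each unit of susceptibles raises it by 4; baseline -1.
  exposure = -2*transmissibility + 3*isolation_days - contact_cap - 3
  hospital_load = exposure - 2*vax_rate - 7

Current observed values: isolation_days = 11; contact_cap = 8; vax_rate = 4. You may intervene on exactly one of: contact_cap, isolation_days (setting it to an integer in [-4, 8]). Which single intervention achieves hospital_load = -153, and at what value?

Intervening on contact_cap: hospital_load = -contact_cap - 127. Reaching -153 requires contact_cap = 26, outside [-4, 8].
Intervening on isolation_days: with other inputs at their observed values, hospital_load = 3*isolation_days - 168. Solving for -153 gives isolation_days = 5, within [-4, 8].

set isolation_days = 5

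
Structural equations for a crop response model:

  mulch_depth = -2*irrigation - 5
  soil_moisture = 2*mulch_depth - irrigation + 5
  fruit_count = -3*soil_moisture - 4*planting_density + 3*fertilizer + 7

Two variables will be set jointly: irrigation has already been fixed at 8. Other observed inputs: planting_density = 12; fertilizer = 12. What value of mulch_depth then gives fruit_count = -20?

With irrigation held at 8:
Intervening on mulch_depth fixes its value directly, overriding its dependence on irrigation.
Substituting into the soil_moisture equation gives soil_moisture = 2*mulch_depth - 3.
Substituting into the fruit_count equation gives fruit_count = -6*mulch_depth + 4.
Solve -6*mulch_depth + 4 = -20: mulch_depth = (-20 - 4) / -6 = 4.

mulch_depth = 4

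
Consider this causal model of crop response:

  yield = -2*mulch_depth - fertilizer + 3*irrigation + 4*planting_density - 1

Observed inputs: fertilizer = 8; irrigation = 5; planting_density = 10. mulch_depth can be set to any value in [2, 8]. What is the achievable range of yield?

Substituting into the yield equation gives yield = -2*mulch_depth + 46.
Linear in mulch_depth, so extremes are at the endpoints: mulch_depth = 2 gives yield = 42; mulch_depth = 8 gives yield = 30.

30 to 42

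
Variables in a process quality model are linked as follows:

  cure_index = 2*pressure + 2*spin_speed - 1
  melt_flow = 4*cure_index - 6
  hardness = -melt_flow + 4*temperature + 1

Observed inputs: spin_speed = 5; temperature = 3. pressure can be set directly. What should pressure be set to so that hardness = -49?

Substituting into the cure_index equation gives cure_index = 2*pressure + 9.
So melt_flow = 8*pressure + 30.
hardness becomes -8*pressure - 17.
Solve -8*pressure - 17 = -49: pressure = (-49 + 17) / -8 = 4.

pressure = 4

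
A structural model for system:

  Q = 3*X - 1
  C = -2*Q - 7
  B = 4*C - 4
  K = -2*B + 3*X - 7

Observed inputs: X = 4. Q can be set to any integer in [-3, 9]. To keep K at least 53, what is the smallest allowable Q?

Q = -1

Intervening on Q fixes its value directly, overriding its dependence on X.
Substituting into the B equation gives B = -8*Q - 32.
Substituting into the K equation gives K = 16*Q + 69.
Require 16*Q + 69 ≥ 53, so Q ≥ -1.
The smallest integer in [-3, 9] satisfying this is -1.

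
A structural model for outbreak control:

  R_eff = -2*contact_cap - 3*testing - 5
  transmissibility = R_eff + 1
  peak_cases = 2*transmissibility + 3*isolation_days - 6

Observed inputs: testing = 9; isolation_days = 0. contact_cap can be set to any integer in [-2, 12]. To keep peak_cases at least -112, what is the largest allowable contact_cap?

Substituting into the R_eff equation gives R_eff = -2*contact_cap - 32.
This gives transmissibility = -2*contact_cap - 31.
This gives peak_cases = -4*contact_cap - 68.
Require -4*contact_cap - 68 ≥ -112, so contact_cap ≤ 11.
The largest integer in [-2, 12] satisfying this is 11.

contact_cap = 11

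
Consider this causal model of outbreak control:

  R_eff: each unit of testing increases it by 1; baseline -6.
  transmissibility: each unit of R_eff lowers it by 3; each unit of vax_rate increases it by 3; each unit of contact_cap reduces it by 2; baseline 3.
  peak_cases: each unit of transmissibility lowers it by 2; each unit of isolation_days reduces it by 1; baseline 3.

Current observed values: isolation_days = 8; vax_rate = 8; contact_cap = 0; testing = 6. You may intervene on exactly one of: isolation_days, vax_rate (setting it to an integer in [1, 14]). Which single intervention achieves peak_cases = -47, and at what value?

set vax_rate = 6

Intervening on isolation_days: peak_cases = -isolation_days - 51. Reaching -47 requires isolation_days = -4, outside [1, 14].
Intervening on vax_rate: with other inputs at their observed values, peak_cases = -6*vax_rate - 11. Solving for -47 gives vax_rate = 6, within [1, 14].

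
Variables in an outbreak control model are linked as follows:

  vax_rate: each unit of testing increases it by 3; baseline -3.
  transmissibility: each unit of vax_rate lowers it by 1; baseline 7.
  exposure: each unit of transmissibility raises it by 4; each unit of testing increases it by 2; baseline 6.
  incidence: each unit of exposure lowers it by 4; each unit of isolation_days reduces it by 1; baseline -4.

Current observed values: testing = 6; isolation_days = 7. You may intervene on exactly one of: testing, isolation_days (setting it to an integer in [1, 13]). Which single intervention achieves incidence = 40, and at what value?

Intervening on testing: incidence = 40*testing - 195. Reaching 40 requires testing = 47/8, not an integer.
Intervening on isolation_days: with other inputs at their observed values, incidence = -isolation_days + 52. Solving for 40 gives isolation_days = 12, within [1, 13].

set isolation_days = 12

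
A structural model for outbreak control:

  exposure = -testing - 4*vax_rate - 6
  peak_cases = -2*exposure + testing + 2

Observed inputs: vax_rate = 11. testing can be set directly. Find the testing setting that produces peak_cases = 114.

testing = 4

Substituting into the exposure equation gives exposure = -testing - 50.
Substituting into the peak_cases equation gives peak_cases = 3*testing + 102.
Solve 3*testing + 102 = 114: testing = (114 - 102) / 3 = 4.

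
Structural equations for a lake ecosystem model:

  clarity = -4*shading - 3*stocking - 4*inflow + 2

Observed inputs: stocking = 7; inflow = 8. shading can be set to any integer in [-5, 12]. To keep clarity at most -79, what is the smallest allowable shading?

Substituting into the clarity equation gives clarity = -4*shading - 51.
Require -4*shading - 51 ≤ -79, so shading ≥ 7.
The smallest integer in [-5, 12] satisfying this is 7.

shading = 7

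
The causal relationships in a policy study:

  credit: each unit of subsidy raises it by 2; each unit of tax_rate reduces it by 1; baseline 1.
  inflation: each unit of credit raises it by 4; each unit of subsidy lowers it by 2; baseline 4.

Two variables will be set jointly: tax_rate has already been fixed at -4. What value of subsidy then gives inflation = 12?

subsidy = -2

With tax_rate held at -4:
Substituting into the credit equation gives credit = 2*subsidy + 5.
Substituting into the inflation equation gives inflation = 6*subsidy + 24.
Solve 6*subsidy + 24 = 12: subsidy = (12 - 24) / 6 = -2.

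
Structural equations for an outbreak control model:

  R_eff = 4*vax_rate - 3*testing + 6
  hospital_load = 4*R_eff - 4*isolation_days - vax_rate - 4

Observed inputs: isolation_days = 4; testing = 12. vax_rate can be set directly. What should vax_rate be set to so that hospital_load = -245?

vax_rate = -7

Substituting into the R_eff equation gives R_eff = 4*vax_rate - 30.
Substituting into the hospital_load equation gives hospital_load = 15*vax_rate - 140.
Solve 15*vax_rate - 140 = -245: vax_rate = (-245 + 140) / 15 = -7.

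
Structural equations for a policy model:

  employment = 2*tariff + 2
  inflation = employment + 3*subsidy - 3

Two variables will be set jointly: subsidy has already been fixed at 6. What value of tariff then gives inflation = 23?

tariff = 3

With subsidy held at 6:
Substituting into the inflation equation gives inflation = 2*tariff + 17.
Solve 2*tariff + 17 = 23: tariff = (23 - 17) / 2 = 3.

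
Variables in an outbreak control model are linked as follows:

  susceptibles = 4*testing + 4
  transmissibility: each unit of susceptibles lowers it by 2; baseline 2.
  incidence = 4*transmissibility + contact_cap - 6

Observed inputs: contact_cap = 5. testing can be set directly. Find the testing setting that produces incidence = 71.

testing = -3

Substituting into the transmissibility equation gives transmissibility = -8*testing - 6.
So incidence = -32*testing - 25.
Solve -32*testing - 25 = 71: testing = (71 + 25) / -32 = -3.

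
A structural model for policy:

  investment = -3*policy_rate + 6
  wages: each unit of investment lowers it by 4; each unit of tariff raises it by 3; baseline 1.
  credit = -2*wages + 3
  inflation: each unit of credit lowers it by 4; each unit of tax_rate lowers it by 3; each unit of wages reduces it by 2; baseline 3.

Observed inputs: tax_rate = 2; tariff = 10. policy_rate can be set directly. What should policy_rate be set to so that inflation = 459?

policy_rate = 6

Substituting into the wages equation gives wages = 12*policy_rate + 7.
Substituting into the credit equation gives credit = -24*policy_rate - 11.
Substituting into the inflation equation gives inflation = 72*policy_rate + 27.
Solve 72*policy_rate + 27 = 459: policy_rate = (459 - 27) / 72 = 6.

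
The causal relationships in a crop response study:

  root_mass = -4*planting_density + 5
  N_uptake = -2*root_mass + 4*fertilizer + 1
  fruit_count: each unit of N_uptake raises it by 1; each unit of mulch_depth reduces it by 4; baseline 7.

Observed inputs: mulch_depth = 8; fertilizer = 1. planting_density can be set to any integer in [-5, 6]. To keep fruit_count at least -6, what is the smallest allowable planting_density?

planting_density = 3

Substituting into the N_uptake equation gives N_uptake = 8*planting_density - 5.
Substituting into the fruit_count equation gives fruit_count = 8*planting_density - 30.
Require 8*planting_density - 30 ≥ -6, so planting_density ≥ 3.
The smallest integer in [-5, 6] satisfying this is 3.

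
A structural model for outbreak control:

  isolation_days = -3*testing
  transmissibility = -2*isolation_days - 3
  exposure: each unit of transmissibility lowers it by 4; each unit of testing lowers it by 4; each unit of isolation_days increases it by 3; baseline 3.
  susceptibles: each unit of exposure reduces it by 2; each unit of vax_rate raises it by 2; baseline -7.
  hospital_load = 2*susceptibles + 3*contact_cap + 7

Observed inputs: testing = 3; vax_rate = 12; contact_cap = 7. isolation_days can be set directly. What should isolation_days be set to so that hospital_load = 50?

Intervening on isolation_days fixes its value directly, overriding its dependence on testing.
Substituting into the exposure equation gives exposure = 11*isolation_days + 3.
Substituting into the susceptibles equation gives susceptibles = -22*isolation_days + 11.
Substituting into the hospital_load equation gives hospital_load = -44*isolation_days + 50.
Solve -44*isolation_days + 50 = 50: isolation_days = (50 - 50) / -44 = 0.

isolation_days = 0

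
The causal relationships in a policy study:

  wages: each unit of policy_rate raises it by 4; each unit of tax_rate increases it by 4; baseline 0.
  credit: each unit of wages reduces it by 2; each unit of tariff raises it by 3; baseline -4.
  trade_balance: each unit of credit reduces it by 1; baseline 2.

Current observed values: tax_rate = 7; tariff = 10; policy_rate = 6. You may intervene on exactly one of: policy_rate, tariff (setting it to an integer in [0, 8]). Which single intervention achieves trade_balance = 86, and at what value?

set tariff = 8

Intervening on policy_rate: trade_balance = 8*policy_rate + 32. Reaching 86 requires policy_rate = 27/4, not an integer.
Intervening on tariff: with other inputs at their observed values, trade_balance = -3*tariff + 110. Solving for 86 gives tariff = 8, within [0, 8].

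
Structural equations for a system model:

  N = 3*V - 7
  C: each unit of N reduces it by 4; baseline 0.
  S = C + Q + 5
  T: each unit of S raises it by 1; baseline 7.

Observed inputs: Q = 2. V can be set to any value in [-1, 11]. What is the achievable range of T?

Substituting into the C equation gives C = -12*V + 28.
Substituting into the S equation gives S = -12*V + 35.
Substituting into the T equation gives T = -12*V + 42.
Linear in V, so extremes are at the endpoints: V = -1 gives T = 54; V = 11 gives T = -90.

-90 to 54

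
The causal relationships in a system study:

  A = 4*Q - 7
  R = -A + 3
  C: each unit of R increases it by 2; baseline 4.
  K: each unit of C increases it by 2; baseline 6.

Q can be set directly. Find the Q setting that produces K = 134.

Q = -5

Substituting into the R equation gives R = -4*Q + 10.
Substituting into the C equation gives C = -8*Q + 24.
Substituting into the K equation gives K = -16*Q + 54.
Solve -16*Q + 54 = 134: Q = (134 - 54) / -16 = -5.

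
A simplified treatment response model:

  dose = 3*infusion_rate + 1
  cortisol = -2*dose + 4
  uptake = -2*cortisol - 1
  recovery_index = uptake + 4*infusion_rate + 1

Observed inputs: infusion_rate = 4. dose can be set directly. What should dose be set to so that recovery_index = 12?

Intervening on dose fixes its value directly, overriding its dependence on infusion_rate.
Substituting into the uptake equation gives uptake = 4*dose - 9.
recovery_index becomes 4*dose + 8.
Solve 4*dose + 8 = 12: dose = (12 - 8) / 4 = 1.

dose = 1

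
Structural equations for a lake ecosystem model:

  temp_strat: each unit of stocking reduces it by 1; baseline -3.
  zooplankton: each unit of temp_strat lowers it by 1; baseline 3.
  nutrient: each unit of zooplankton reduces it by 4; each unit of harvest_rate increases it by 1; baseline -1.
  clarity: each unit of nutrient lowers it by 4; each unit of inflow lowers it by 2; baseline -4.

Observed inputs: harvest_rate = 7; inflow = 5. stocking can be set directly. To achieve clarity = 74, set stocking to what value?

Substituting into the zooplankton equation gives zooplankton = stocking + 6.
nutrient becomes -4*stocking - 18.
clarity becomes 16*stocking + 58.
Solve 16*stocking + 58 = 74: stocking = (74 - 58) / 16 = 1.

stocking = 1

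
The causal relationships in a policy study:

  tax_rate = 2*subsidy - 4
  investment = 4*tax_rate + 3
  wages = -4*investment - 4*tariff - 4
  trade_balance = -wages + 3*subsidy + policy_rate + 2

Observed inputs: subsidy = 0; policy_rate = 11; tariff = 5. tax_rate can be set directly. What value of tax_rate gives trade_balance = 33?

Intervening on tax_rate fixes its value directly, overriding its dependence on subsidy.
Substituting into the wages equation gives wages = -16*tax_rate - 36.
Substituting into the trade_balance equation gives trade_balance = 16*tax_rate + 49.
Solve 16*tax_rate + 49 = 33: tax_rate = (33 - 49) / 16 = -1.

tax_rate = -1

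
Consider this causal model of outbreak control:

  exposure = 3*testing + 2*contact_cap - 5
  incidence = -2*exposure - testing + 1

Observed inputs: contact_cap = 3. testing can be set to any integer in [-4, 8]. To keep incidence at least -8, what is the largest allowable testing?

Substituting into the exposure equation gives exposure = 3*testing + 1.
Substituting into the incidence equation gives incidence = -7*testing - 1.
Require -7*testing - 1 ≥ -8, so testing ≤ 1.
The largest integer in [-4, 8] satisfying this is 1.

testing = 1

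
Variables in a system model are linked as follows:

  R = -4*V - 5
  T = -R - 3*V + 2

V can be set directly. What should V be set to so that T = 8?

Substituting into the T equation gives T = V + 7.
Solve V + 7 = 8: V = (8 - 7) / 1 = 1.

V = 1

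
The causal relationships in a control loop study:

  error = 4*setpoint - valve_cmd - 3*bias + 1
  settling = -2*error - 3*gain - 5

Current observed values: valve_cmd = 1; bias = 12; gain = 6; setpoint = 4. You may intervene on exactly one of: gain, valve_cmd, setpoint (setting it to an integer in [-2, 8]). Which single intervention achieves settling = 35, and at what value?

set gain = 0

Intervening on gain: with other inputs at their observed values, settling = -3*gain + 35. Solving for 35 gives gain = 0, within [-2, 8].
Intervening on valve_cmd: settling = 2*valve_cmd + 15. Reaching 35 requires valve_cmd = 10, outside [-2, 8].
Intervening on setpoint: settling = -8*setpoint + 49. Reaching 35 requires setpoint = 7/4, not an integer.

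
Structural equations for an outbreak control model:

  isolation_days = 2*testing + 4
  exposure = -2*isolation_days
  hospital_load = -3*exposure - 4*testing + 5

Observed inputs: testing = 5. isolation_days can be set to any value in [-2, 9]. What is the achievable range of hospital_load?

-27 to 39

Intervening on isolation_days fixes its value directly, overriding its dependence on testing.
Substituting into the hospital_load equation gives hospital_load = 6*isolation_days - 15.
Linear in isolation_days, so extremes are at the endpoints: isolation_days = -2 gives hospital_load = -27; isolation_days = 9 gives hospital_load = 39.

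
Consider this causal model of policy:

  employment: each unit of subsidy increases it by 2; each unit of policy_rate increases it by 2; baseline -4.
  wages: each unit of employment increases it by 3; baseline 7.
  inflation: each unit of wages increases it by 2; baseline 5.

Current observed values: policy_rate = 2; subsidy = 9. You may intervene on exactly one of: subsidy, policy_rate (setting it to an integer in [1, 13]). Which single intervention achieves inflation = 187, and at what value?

set policy_rate = 7

Intervening on subsidy: inflation = 12*subsidy + 19. Reaching 187 requires subsidy = 14, outside [1, 13].
Intervening on policy_rate: with other inputs at their observed values, inflation = 12*policy_rate + 103. Solving for 187 gives policy_rate = 7, within [1, 13].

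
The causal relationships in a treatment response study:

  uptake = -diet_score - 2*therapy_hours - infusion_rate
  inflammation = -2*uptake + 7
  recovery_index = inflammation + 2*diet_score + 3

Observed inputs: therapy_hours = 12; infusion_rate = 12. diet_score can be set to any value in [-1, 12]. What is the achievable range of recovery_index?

78 to 130

Substituting into the uptake equation gives uptake = -diet_score - 36.
inflammation becomes 2*diet_score + 79.
recovery_index becomes 4*diet_score + 82.
Linear in diet_score, so extremes are at the endpoints: diet_score = -1 gives recovery_index = 78; diet_score = 12 gives recovery_index = 130.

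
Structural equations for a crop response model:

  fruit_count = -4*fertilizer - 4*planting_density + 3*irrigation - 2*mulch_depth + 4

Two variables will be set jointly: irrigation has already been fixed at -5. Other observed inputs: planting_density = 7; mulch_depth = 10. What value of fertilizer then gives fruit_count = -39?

fertilizer = -5

With irrigation held at -5:
Substituting into the fruit_count equation gives fruit_count = -4*fertilizer - 59.
Solve -4*fertilizer - 59 = -39: fertilizer = (-39 + 59) / -4 = -5.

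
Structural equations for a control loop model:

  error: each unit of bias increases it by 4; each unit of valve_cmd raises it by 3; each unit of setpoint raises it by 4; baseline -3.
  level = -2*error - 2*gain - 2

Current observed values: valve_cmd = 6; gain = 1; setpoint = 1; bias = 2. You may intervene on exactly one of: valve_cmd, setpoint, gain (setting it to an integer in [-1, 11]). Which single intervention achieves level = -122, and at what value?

set setpoint = 9

Intervening on valve_cmd: level = -6*valve_cmd - 22. Reaching -122 requires valve_cmd = 50/3, not an integer.
Intervening on setpoint: with other inputs at their observed values, level = -8*setpoint - 50. Solving for -122 gives setpoint = 9, within [-1, 11].
Intervening on gain: level = -2*gain - 56. Reaching -122 requires gain = 33, outside [-1, 11].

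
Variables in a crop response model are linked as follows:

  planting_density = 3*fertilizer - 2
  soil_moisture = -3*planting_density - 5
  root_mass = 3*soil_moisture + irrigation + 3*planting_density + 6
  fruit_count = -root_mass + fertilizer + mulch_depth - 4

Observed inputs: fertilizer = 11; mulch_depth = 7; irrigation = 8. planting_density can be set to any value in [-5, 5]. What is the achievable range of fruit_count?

Intervening on planting_density fixes its value directly, overriding its dependence on fertilizer.
Substituting into the root_mass equation gives root_mass = -6*planting_density - 1.
This gives fruit_count = 6*planting_density + 15.
Linear in planting_density, so extremes are at the endpoints: planting_density = -5 gives fruit_count = -15; planting_density = 5 gives fruit_count = 45.

-15 to 45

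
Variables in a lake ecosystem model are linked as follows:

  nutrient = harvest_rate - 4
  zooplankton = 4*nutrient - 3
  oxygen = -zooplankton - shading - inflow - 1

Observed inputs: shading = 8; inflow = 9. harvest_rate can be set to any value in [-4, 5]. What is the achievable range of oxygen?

Substituting into the zooplankton equation gives zooplankton = 4*harvest_rate - 19.
Substituting into the oxygen equation gives oxygen = -4*harvest_rate + 1.
Linear in harvest_rate, so extremes are at the endpoints: harvest_rate = -4 gives oxygen = 17; harvest_rate = 5 gives oxygen = -19.

-19 to 17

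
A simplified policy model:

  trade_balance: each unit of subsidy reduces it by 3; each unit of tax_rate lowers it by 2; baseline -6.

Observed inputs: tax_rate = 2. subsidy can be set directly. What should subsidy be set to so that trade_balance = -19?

Substituting into the trade_balance equation gives trade_balance = -3*subsidy - 10.
Solve -3*subsidy - 10 = -19: subsidy = (-19 + 10) / -3 = 3.

subsidy = 3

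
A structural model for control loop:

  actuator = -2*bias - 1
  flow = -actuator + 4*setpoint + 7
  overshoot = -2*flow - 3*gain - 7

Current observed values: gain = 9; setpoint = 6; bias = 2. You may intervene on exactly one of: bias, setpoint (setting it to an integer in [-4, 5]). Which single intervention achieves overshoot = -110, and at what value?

Intervening on bias: with other inputs at their observed values, overshoot = -4*bias - 98. Solving for -110 gives bias = 3, within [-4, 5].
Intervening on setpoint: overshoot = -8*setpoint - 58. Reaching -110 requires setpoint = 13/2, not an integer.

set bias = 3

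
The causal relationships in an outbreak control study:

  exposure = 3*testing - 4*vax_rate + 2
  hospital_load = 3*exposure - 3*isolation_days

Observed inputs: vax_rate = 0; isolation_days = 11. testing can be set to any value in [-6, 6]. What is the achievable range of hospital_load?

-81 to 27

Substituting into the exposure equation gives exposure = 3*testing + 2.
This gives hospital_load = 9*testing - 27.
Linear in testing, so extremes are at the endpoints: testing = -6 gives hospital_load = -81; testing = 6 gives hospital_load = 27.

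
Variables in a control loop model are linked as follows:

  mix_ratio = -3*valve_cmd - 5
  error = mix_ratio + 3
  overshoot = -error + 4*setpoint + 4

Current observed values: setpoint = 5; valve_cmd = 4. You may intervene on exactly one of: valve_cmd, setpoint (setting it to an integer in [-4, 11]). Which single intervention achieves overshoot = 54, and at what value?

Intervening on valve_cmd: overshoot = 3*valve_cmd + 26. Reaching 54 requires valve_cmd = 28/3, not an integer.
Intervening on setpoint: with other inputs at their observed values, overshoot = 4*setpoint + 18. Solving for 54 gives setpoint = 9, within [-4, 11].

set setpoint = 9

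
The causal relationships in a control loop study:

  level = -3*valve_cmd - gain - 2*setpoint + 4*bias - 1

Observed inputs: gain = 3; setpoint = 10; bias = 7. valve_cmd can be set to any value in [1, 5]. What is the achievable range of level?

-11 to 1

Substituting into the level equation gives level = -3*valve_cmd + 4.
Linear in valve_cmd, so extremes are at the endpoints: valve_cmd = 1 gives level = 1; valve_cmd = 5 gives level = -11.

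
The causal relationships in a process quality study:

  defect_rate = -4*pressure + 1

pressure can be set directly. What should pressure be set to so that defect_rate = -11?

Solve -4*pressure + 1 = -11: pressure = (-11 - 1) / -4 = 3.

pressure = 3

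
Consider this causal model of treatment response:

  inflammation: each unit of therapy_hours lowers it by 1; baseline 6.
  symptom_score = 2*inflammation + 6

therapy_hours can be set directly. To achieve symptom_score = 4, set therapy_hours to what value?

Substituting into the symptom_score equation gives symptom_score = -2*therapy_hours + 18.
Solve -2*therapy_hours + 18 = 4: therapy_hours = (4 - 18) / -2 = 7.

therapy_hours = 7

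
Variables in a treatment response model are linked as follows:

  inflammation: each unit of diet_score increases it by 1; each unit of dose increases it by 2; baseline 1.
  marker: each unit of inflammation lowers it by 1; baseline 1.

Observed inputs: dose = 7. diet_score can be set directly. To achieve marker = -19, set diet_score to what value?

Substituting into the inflammation equation gives inflammation = diet_score + 15.
This gives marker = -diet_score - 14.
Solve -diet_score - 14 = -19: diet_score = (-19 + 14) / -1 = 5.

diet_score = 5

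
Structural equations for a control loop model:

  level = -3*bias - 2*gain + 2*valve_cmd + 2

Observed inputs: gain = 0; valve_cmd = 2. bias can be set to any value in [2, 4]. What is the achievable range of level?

-6 to 0

Substituting into the level equation gives level = -3*bias + 6.
Linear in bias, so extremes are at the endpoints: bias = 2 gives level = 0; bias = 4 gives level = -6.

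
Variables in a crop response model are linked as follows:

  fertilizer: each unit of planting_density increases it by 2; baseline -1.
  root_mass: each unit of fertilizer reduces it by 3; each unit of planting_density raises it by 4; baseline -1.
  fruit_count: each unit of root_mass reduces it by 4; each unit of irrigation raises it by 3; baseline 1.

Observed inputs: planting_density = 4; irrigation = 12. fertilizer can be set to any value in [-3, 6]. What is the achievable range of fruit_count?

-59 to 49

Intervening on fertilizer fixes its value directly, overriding its dependence on planting_density.
Substituting into the root_mass equation gives root_mass = -3*fertilizer + 15.
This gives fruit_count = 12*fertilizer - 23.
Linear in fertilizer, so extremes are at the endpoints: fertilizer = -3 gives fruit_count = -59; fertilizer = 6 gives fruit_count = 49.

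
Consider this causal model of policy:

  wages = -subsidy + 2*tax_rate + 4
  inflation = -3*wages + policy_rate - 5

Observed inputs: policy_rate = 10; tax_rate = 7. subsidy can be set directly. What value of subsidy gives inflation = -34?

subsidy = 5

Substituting into the wages equation gives wages = -subsidy + 18.
Substituting into the inflation equation gives inflation = 3*subsidy - 49.
Solve 3*subsidy - 49 = -34: subsidy = (-34 + 49) / 3 = 5.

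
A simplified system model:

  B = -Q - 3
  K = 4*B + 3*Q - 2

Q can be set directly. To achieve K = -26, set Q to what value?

Substituting into the K equation gives K = -Q - 14.
Solve -Q - 14 = -26: Q = (-26 + 14) / -1 = 12.

Q = 12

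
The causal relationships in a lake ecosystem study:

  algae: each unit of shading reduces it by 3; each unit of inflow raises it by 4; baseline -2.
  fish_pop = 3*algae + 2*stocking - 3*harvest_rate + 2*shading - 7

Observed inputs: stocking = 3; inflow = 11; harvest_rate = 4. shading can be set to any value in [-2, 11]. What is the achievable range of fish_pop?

Substituting into the algae equation gives algae = -3*shading + 42.
So fish_pop = -7*shading + 113.
Linear in shading, so extremes are at the endpoints: shading = -2 gives fish_pop = 127; shading = 11 gives fish_pop = 36.

36 to 127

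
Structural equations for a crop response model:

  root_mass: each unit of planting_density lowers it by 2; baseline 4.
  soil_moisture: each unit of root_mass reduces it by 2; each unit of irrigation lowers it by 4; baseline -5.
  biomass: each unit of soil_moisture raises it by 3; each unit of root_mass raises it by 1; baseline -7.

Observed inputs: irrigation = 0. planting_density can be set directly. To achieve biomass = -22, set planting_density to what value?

Substituting into the soil_moisture equation gives soil_moisture = 4*planting_density - 13.
So biomass = 10*planting_density - 42.
Solve 10*planting_density - 42 = -22: planting_density = (-22 + 42) / 10 = 2.

planting_density = 2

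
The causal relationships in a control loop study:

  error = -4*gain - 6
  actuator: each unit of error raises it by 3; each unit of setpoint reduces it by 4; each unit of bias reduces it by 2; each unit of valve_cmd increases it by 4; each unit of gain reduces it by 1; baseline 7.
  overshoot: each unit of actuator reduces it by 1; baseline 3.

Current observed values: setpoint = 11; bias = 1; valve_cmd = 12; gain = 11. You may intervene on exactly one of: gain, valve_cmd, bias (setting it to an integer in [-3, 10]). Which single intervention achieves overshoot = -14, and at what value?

Intervening on gain: with other inputs at their observed values, overshoot = 13*gain + 12. Solving for -14 gives gain = -2, within [-3, 10].
Intervening on valve_cmd: overshoot = -4*valve_cmd + 203. Reaching -14 requires valve_cmd = 217/4, not an integer.
Intervening on bias: overshoot = 2*bias + 153. Reaching -14 requires bias = -167/2, not an integer.

set gain = -2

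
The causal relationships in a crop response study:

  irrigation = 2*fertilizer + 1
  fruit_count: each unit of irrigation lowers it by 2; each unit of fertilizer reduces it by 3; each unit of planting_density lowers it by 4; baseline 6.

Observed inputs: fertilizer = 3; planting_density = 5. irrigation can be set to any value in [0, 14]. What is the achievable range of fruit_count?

Intervening on irrigation fixes its value directly, overriding its dependence on fertilizer.
Substituting into the fruit_count equation gives fruit_count = -2*irrigation - 23.
Linear in irrigation, so extremes are at the endpoints: irrigation = 0 gives fruit_count = -23; irrigation = 14 gives fruit_count = -51.

-51 to -23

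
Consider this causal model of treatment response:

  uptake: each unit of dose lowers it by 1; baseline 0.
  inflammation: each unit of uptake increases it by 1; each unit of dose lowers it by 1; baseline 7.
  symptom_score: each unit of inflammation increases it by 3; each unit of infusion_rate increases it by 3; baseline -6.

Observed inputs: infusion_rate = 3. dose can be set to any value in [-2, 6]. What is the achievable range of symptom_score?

Substituting into the inflammation equation gives inflammation = -2*dose + 7.
So symptom_score = -6*dose + 24.
Linear in dose, so extremes are at the endpoints: dose = -2 gives symptom_score = 36; dose = 6 gives symptom_score = -12.

-12 to 36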